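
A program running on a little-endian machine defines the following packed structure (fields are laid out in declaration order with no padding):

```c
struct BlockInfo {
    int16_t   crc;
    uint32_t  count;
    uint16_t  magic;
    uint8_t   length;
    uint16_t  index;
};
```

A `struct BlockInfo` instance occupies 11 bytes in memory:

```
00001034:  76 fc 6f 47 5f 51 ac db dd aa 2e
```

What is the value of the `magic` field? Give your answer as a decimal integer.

56236

`magic` follows `crc` (2 B), `count` (4 B), so it starts at offset 2 + 4 = 6 and occupies 2 bytes.
Bytes at offsets 6..7: AC DB.
Little-endian stores the least-significant byte at the lowest address.
Reassemble most-significant byte first: DB AC → 0xDBAC.
0xDBAC = 56236.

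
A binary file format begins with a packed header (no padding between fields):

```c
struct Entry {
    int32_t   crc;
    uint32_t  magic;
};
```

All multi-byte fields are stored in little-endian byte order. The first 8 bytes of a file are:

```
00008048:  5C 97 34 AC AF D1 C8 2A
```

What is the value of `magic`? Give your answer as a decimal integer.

`magic` follows `crc` (4 bytes), so it starts at byte offset 4 and occupies 4 bytes.
Bytes at offsets 4..7: AF D1 C8 2A.
Little-endian stores the least-significant byte at the lowest address.
Reassemble most-significant byte first: 2A C8 D1 AF → 0x2AC8D1AF.
0x2AC8D1AF = 717803951.

717803951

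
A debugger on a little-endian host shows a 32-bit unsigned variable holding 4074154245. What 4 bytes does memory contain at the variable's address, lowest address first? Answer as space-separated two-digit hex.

05 A9 D6 F2

4074154245 in hexadecimal, padded to 32 bits, is 0xF2D6A905.
Split into bytes (most-significant first): F2 D6 A9 05.
Little-endian: lowest address holds the least-significant byte.
So at ascending addresses the bytes are 05 A9 D6 F2.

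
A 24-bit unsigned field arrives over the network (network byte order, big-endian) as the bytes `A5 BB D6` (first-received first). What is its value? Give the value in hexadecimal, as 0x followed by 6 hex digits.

0xA5BBD6

Big-endian: lowest address holds the most-significant byte.
The bytes are already most-significant first: 0xA5BBD6.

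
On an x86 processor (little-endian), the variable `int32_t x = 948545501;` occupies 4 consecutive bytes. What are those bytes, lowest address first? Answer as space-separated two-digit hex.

DD A7 89 38

948545501 in hexadecimal, padded to 32 bits, is 0x3889A7DD.
Split into bytes (most-significant first): 38 89 A7 DD.
In little-endian order the low byte comes first in memory.
So at ascending addresses the bytes are DD A7 89 38.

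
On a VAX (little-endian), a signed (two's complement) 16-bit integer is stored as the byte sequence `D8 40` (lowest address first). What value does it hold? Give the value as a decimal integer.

Little-endian: lowest address holds the least-significant byte.
Reassemble most-significant byte first: 40 D8 → 0x40D8.
0x40D8 = 16600.

16600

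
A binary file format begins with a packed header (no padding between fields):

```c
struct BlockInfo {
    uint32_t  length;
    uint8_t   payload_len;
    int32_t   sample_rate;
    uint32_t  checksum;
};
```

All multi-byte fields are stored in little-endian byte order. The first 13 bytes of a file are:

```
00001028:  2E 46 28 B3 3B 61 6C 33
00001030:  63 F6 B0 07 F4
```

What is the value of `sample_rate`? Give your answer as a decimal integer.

1664314465

`sample_rate` follows `length` (4 B), `payload_len` (1 B), so it starts at offset 4 + 1 = 5 and occupies 4 bytes.
Bytes at offsets 5..8: 61 6C 33 63.
Little-endian: lowest address holds the least-significant byte.
Reassemble most-significant byte first: 63 33 6C 61 → 0x63336C61.
0x63336C61 = 1664314465.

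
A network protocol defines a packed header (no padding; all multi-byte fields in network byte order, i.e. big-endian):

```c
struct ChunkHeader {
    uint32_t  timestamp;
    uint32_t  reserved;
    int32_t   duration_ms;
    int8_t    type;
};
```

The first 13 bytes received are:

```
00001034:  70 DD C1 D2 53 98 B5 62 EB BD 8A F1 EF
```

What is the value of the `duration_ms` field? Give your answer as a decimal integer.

-339899663

`duration_ms` follows `timestamp` (4 B), `reserved` (4 B), so it starts at offset 4 + 4 = 8 and occupies 4 bytes.
Bytes at offsets 8..11: EB BD 8A F1.
Big-endian stores the most-significant byte at the lowest address.
The bytes are already most-significant first: 0xEBBD8AF1.
Top bit is set, so as a signed 32-bit value this is 0xEBBD8AF1 − 2^32 = -339899663.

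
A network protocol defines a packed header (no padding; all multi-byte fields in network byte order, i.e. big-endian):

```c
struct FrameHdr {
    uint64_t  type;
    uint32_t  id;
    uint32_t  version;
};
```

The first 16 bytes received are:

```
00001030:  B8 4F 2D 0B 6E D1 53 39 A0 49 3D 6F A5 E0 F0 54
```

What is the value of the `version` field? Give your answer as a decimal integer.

2782982228

`version` follows `type` (8 B), `id` (4 B), so it starts at offset 8 + 4 = 12 and occupies 4 bytes.
Bytes at offsets 12..15: A5 E0 F0 54.
Big-endian stores the most-significant byte at the lowest address.
The bytes are already most-significant first: 0xA5E0F054.
0xA5E0F054 = 2782982228.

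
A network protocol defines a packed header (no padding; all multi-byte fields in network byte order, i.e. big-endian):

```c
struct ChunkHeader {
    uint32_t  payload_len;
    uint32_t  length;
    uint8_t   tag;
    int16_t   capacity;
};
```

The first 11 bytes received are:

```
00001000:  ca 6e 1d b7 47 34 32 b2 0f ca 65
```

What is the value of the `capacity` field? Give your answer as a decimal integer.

-13723

`capacity` follows `payload_len` (4 B), `length` (4 B), `tag` (1 B), so it starts at offset 4 + 4 + 1 = 9 and occupies 2 bytes.
Bytes at offsets 9..10: CA 65.
In big-endian order the high byte comes first in memory.
The bytes are already most-significant first: 0xCA65.
Top bit is set, so as a signed 16-bit value this is 0xCA65 − 2^16 = -13723.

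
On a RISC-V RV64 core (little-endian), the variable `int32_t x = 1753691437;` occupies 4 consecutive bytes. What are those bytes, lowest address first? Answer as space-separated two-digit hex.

2D 35 87 68

1753691437 in hexadecimal, padded to 32 bits, is 0x6887352D.
Split into bytes (most-significant first): 68 87 35 2D.
Little-endian stores the least-significant byte at the lowest address.
So at ascending addresses the bytes are 2D 35 87 68.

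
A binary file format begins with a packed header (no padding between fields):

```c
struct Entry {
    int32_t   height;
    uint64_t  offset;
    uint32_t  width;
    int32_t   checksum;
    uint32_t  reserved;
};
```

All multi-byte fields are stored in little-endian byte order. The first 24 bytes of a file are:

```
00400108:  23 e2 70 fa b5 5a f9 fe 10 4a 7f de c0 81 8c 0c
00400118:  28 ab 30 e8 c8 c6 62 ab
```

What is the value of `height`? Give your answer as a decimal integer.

-93265373

`height` is the first field, at byte offset 0, occupying 4 bytes.
Bytes at offsets 0..3: 23 E2 70 FA.
Little-endian: lowest address holds the least-significant byte.
Reassemble most-significant byte first: FA 70 E2 23 → 0xFA70E223.
Top bit is set, so as a signed 32-bit value this is 0xFA70E223 − 2^32 = -93265373.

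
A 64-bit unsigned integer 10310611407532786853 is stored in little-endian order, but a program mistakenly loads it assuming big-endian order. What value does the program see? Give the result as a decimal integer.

10310611407532786853 in 64-bit hexadecimal is 0x8F16A6727B1504A5.
Stored little-endian, the bytes at ascending addresses are A5 04 15 7B 72 A6 16 8F.
Read back as big-endian, the last byte is least significant, giving 0xA504157B72A6168F.
0xA504157B72A6168F = 11890652536113600143.

11890652536113600143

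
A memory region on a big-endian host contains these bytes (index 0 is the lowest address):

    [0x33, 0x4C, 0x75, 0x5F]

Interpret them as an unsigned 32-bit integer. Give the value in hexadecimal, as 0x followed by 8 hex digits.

0x334C755F

Big-endian stores the most-significant byte at the lowest address.
The bytes are already most-significant first: 0x334C755F.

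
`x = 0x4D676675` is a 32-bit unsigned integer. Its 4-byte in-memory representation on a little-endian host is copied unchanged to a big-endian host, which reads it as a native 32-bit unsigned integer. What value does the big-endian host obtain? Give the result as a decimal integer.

Stored little-endian, the bytes at ascending addresses are 75 66 67 4D.
Read back as big-endian, the last byte is least significant, giving 0x7566674D.
0x7566674D = 1969645389.

1969645389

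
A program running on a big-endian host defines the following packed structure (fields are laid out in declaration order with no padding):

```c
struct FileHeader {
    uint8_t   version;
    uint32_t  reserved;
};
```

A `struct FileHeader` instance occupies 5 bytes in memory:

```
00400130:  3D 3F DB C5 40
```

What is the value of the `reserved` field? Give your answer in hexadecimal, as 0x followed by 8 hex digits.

0x3FDBC540

`reserved` follows `version` (1 byte), so it starts at byte offset 1 and occupies 4 bytes.
Bytes at offsets 1..4: 3F DB C5 40.
Big-endian stores the most-significant byte at the lowest address.
The bytes are already most-significant first: 0x3FDBC540.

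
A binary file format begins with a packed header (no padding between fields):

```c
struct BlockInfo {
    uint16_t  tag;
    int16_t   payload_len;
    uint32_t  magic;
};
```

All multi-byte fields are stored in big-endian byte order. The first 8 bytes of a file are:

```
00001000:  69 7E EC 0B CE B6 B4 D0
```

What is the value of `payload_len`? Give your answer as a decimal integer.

`payload_len` follows `tag` (2 bytes), so it starts at byte offset 2 and occupies 2 bytes.
Bytes at offsets 2..3: EC 0B.
Big-endian stores the most-significant byte at the lowest address.
The bytes are already most-significant first: 0xEC0B.
Top bit is set, so as a signed 16-bit value this is 0xEC0B − 2^16 = -5109.

-5109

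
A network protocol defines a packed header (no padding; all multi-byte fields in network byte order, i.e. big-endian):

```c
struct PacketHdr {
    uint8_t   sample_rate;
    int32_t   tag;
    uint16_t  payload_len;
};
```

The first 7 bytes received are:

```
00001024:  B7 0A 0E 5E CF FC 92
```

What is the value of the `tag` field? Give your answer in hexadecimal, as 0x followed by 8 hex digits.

`tag` follows `sample_rate` (1 byte), so it starts at byte offset 1 and occupies 4 bytes.
Bytes at offsets 1..4: 0A 0E 5E CF.
In big-endian order the high byte comes first in memory.
The bytes are already most-significant first: 0x0A0E5ECF.

0x0A0E5ECF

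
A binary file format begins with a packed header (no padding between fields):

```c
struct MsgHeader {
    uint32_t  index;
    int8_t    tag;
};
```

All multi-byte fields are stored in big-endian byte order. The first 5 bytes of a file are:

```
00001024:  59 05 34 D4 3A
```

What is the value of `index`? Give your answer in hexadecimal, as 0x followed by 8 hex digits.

0x590534D4

`index` is the first field, at byte offset 0, occupying 4 bytes.
Bytes at offsets 0..3: 59 05 34 D4.
Big-endian stores the most-significant byte at the lowest address.
The bytes are already most-significant first: 0x590534D4.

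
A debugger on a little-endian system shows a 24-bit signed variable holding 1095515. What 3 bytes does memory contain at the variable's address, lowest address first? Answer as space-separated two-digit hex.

5B B7 10

1095515 in hexadecimal, padded to 24 bits, is 0x10B75B.
Split into bytes (most-significant first): 10 B7 5B.
In little-endian order the low byte comes first in memory.
So at ascending addresses the bytes are 5B B7 10.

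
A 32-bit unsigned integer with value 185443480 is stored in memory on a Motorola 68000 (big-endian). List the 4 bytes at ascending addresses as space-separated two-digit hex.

185443480 in hexadecimal, padded to 32 bits, is 0x0B0DA498.
Split into bytes (most-significant first): 0B 0D A4 98.
Big-endian stores the most-significant byte at the lowest address.
So the memory order matches the most-significant-first order: 0B 0D A4 98.

0B 0D A4 98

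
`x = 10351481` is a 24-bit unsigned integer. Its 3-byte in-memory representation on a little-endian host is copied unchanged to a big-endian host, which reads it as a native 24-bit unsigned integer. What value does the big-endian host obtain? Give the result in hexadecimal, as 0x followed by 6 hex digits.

0x79F39D

10351481 in 24-bit hexadecimal is 0x9DF379.
Stored little-endian, the bytes at ascending addresses are 79 F3 9D.
Read back as big-endian, the last byte is least significant, giving 0x79F39D.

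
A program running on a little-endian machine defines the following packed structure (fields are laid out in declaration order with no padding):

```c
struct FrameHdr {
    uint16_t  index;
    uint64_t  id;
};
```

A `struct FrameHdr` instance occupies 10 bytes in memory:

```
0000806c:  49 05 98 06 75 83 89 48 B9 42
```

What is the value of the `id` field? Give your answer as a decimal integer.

`id` follows `index` (2 bytes), so it starts at byte offset 2 and occupies 8 bytes.
Bytes at offsets 2..9: 98 06 75 83 89 48 B9 42.
Little-endian: lowest address holds the least-significant byte.
Reassemble most-significant byte first: 42 B9 48 89 83 75 06 98 → 0x42B9488983750698.
0x42B9488983750698 = 4807953832647919256.

4807953832647919256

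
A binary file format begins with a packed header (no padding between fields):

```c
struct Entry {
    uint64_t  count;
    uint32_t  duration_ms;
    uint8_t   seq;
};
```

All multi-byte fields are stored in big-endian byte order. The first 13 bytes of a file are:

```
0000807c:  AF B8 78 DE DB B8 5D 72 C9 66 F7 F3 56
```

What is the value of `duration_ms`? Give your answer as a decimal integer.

3378968563

`duration_ms` follows `count` (8 bytes), so it starts at byte offset 8 and occupies 4 bytes.
Bytes at offsets 8..11: C9 66 F7 F3.
Big-endian stores the most-significant byte at the lowest address.
The bytes are already most-significant first: 0xC966F7F3.
0xC966F7F3 = 3378968563.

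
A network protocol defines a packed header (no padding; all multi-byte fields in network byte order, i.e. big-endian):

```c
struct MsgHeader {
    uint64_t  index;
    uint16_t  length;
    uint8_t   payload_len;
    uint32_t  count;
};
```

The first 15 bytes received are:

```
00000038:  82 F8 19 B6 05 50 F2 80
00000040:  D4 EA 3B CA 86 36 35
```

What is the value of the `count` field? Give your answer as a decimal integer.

`count` follows `index` (8 B), `length` (2 B), `payload_len` (1 B), so it starts at offset 8 + 2 + 1 = 11 and occupies 4 bytes.
Bytes at offsets 11..14: CA 86 36 35.
In big-endian order the high byte comes first in memory.
The bytes are already most-significant first: 0xCA863635.
0xCA863635 = 3397793333.

3397793333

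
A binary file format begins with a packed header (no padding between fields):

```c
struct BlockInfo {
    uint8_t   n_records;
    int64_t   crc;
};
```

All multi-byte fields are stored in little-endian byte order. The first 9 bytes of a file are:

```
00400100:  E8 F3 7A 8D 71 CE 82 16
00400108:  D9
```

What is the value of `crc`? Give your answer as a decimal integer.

`crc` follows `n_records` (1 byte), so it starts at byte offset 1 and occupies 8 bytes.
Bytes at offsets 1..8: F3 7A 8D 71 CE 82 16 D9.
Little-endian: lowest address holds the least-significant byte.
Reassemble most-significant byte first: D9 16 82 CE 71 8D 7A F3 → 0xD91682CE718D7AF3.
Top bit is set, so as a signed 64-bit value this is 0xD91682CE718D7AF3 − 2^64 = -2803909894811583757.

-2803909894811583757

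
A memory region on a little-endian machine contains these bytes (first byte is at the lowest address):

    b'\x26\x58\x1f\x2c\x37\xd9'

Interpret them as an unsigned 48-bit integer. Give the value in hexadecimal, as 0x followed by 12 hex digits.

In little-endian order the low byte comes first in memory.
Reassemble most-significant byte first: D9 37 2C 1F 58 26 → 0xD9372C1F5826.

0xD9372C1F5826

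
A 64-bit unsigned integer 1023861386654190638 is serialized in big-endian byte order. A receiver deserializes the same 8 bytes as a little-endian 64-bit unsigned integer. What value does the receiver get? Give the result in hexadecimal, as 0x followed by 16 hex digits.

1023861386654190638 in 64-bit hexadecimal is 0x0E357C81AAC30C2E.
Stored big-endian, the bytes at ascending addresses are 0E 35 7C 81 AA C3 0C 2E.
Read back as little-endian, the first byte is least significant, giving 0x2E0CC3AA817C350E.

0x2E0CC3AA817C350E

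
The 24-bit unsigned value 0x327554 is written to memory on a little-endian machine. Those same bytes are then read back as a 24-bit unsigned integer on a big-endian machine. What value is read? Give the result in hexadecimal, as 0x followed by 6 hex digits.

0x547532

Stored little-endian, the bytes at ascending addresses are 54 75 32.
Read back as big-endian, the last byte is least significant, giving 0x547532.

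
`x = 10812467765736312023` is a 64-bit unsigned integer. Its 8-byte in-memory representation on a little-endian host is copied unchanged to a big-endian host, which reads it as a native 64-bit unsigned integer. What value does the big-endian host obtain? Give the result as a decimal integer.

15495781730133609878

10812467765736312023 in 64-bit hexadecimal is 0x960D9A2562130CD7.
Stored little-endian, the bytes at ascending addresses are D7 0C 13 62 25 9A 0D 96.
Read back as big-endian, the last byte is least significant, giving 0xD70C1362259A0D96.
0xD70C1362259A0D96 = 15495781730133609878.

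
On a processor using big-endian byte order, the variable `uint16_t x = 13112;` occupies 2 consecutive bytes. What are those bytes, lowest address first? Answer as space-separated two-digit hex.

13112 in hexadecimal, padded to 16 bits, is 0x3338.
Split into bytes (most-significant first): 33 38.
In big-endian order the high byte comes first in memory.
So the memory order matches the most-significant-first order: 33 38.

33 38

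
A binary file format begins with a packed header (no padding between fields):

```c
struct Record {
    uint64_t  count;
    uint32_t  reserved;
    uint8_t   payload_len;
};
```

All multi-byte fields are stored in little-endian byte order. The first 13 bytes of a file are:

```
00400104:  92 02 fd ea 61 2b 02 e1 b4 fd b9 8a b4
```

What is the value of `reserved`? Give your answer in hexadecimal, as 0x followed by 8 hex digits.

0x8AB9FDB4

`reserved` follows `count` (8 bytes), so it starts at byte offset 8 and occupies 4 bytes.
Bytes at offsets 8..11: B4 FD B9 8A.
Little-endian stores the least-significant byte at the lowest address.
Reassemble most-significant byte first: 8A B9 FD B4 → 0x8AB9FDB4.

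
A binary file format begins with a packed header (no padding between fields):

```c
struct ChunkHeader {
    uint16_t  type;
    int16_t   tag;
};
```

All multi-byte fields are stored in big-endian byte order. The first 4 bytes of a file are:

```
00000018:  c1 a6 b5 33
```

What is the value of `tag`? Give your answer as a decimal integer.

`tag` follows `type` (2 bytes), so it starts at byte offset 2 and occupies 2 bytes.
Bytes at offsets 2..3: B5 33.
Big-endian: lowest address holds the most-significant byte.
The bytes are already most-significant first: 0xB533.
Top bit is set, so as a signed 16-bit value this is 0xB533 − 2^16 = -19149.

-19149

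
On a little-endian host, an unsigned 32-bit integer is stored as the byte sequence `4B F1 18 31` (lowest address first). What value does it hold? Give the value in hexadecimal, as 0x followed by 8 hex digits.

0x3118F14B

Little-endian: lowest address holds the least-significant byte.
Reassemble most-significant byte first: 31 18 F1 4B → 0x3118F14B.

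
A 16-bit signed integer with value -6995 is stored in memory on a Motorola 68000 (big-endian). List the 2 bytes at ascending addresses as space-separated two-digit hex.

Two's complement of -6995 in 16 bits: 6995 = 0x1B53; invert → 0xE4AC; add 1 → 0xE4AD.
Split into bytes (most-significant first): E4 AD.
In big-endian order the high byte comes first in memory.
So the memory order matches the most-significant-first order: E4 AD.

E4 AD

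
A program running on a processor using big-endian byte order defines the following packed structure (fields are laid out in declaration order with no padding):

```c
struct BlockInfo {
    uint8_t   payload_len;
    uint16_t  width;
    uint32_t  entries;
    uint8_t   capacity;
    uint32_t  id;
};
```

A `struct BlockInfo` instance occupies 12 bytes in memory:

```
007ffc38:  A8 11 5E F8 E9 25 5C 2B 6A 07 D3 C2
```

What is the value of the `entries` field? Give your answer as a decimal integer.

4176029020

`entries` follows `payload_len` (1 B), `width` (2 B), so it starts at offset 1 + 2 = 3 and occupies 4 bytes.
Bytes at offsets 3..6: F8 E9 25 5C.
Big-endian: lowest address holds the most-significant byte.
The bytes are already most-significant first: 0xF8E9255C.
0xF8E9255C = 4176029020.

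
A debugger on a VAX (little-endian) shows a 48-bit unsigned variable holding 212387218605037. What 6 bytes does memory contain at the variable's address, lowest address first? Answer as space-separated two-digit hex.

212387218605037 in hexadecimal, padded to 48 bits, is 0xC12A40B843ED.
Split into bytes (most-significant first): C1 2A 40 B8 43 ED.
Little-endian: lowest address holds the least-significant byte.
So at ascending addresses the bytes are ED 43 B8 40 2A C1.

ED 43 B8 40 2A C1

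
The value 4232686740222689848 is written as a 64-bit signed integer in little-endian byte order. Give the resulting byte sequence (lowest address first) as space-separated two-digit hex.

4232686740222689848 in hexadecimal, padded to 64 bits, is 0x3ABD862A1C7AC238.
Split into bytes (most-significant first): 3A BD 86 2A 1C 7A C2 38.
Little-endian: lowest address holds the least-significant byte.
So at ascending addresses the bytes are 38 C2 7A 1C 2A 86 BD 3A.

38 C2 7A 1C 2A 86 BD 3A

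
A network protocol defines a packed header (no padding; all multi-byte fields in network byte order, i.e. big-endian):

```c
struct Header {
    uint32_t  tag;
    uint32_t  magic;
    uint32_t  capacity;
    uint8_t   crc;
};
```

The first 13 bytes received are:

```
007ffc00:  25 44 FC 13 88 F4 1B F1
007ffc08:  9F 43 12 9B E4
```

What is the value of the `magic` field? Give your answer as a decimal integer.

2297699313

`magic` follows `tag` (4 bytes), so it starts at byte offset 4 and occupies 4 bytes.
Bytes at offsets 4..7: 88 F4 1B F1.
Big-endian: lowest address holds the most-significant byte.
The bytes are already most-significant first: 0x88F41BF1.
0x88F41BF1 = 2297699313.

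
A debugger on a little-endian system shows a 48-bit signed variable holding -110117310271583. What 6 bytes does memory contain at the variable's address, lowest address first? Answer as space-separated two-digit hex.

Two's complement of -110117310271583 in 48 bits: 110117310271583 = 0x6426AF29905F; invert → 0x9BD950D66FA0; add 1 → 0x9BD950D66FA1.
Split into bytes (most-significant first): 9B D9 50 D6 6F A1.
Little-endian: lowest address holds the least-significant byte.
So at ascending addresses the bytes are A1 6F D6 50 D9 9B.

A1 6F D6 50 D9 9B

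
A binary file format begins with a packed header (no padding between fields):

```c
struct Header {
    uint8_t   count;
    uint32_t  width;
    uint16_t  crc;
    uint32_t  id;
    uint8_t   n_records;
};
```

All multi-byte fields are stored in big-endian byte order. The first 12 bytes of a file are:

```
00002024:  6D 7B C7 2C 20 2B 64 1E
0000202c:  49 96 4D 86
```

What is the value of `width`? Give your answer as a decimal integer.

`width` follows `count` (1 byte), so it starts at byte offset 1 and occupies 4 bytes.
Bytes at offsets 1..4: 7B C7 2C 20.
Big-endian: lowest address holds the most-significant byte.
The bytes are already most-significant first: 0x7BC72C20.
0x7BC72C20 = 2076650528.

2076650528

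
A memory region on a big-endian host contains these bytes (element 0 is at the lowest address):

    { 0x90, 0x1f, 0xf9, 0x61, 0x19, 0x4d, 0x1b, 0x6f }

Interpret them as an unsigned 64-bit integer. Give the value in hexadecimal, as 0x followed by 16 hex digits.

In big-endian order the high byte comes first in memory.
The bytes are already most-significant first: 0x901FF961194D1B6F.

0x901FF961194D1B6F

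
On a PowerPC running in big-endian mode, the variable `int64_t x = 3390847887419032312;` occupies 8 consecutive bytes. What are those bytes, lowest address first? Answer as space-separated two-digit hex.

3390847887419032312 in hexadecimal, padded to 64 bits, is 0x2F0EB63028FEC2F8.
Split into bytes (most-significant first): 2F 0E B6 30 28 FE C2 F8.
In big-endian order the high byte comes first in memory.
So the memory order matches the most-significant-first order: 2F 0E B6 30 28 FE C2 F8.

2F 0E B6 30 28 FE C2 F8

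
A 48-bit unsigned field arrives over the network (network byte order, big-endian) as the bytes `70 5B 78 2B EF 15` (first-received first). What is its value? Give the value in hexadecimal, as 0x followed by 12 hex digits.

0x705B782BEF15

Big-endian stores the most-significant byte at the lowest address.
The bytes are already most-significant first: 0x705B782BEF15.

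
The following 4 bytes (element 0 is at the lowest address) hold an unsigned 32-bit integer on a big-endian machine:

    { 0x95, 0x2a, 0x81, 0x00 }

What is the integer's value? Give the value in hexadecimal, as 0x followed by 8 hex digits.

In big-endian order the high byte comes first in memory.
The bytes are already most-significant first: 0x952A8100.

0x952A8100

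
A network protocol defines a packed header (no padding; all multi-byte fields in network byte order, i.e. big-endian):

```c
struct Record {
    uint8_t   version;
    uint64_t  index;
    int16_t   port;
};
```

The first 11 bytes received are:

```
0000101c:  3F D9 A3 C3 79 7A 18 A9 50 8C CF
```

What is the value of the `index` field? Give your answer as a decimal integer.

15682593253941094736

`index` follows `version` (1 byte), so it starts at byte offset 1 and occupies 8 bytes.
Bytes at offsets 1..8: D9 A3 C3 79 7A 18 A9 50.
Big-endian: lowest address holds the most-significant byte.
The bytes are already most-significant first: 0xD9A3C3797A18A950.
0xD9A3C3797A18A950 = 15682593253941094736.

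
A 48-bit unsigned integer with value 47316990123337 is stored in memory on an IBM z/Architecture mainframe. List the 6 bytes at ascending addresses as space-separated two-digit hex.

47316990123337 in hexadecimal, padded to 48 bits, is 0x2B08D8635D49.
Split into bytes (most-significant first): 2B 08 D8 63 5D 49.
Big-endian stores the most-significant byte at the lowest address.
So the memory order matches the most-significant-first order: 2B 08 D8 63 5D 49.

2B 08 D8 63 5D 49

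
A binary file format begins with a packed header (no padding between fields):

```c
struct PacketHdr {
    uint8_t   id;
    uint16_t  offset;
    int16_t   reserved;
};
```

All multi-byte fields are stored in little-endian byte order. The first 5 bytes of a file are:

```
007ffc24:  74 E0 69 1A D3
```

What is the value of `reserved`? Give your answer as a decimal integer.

-11494

`reserved` follows `id` (1 B), `offset` (2 B), so it starts at offset 1 + 2 = 3 and occupies 2 bytes.
Bytes at offsets 3..4: 1A D3.
Little-endian: lowest address holds the least-significant byte.
Reassemble most-significant byte first: D3 1A → 0xD31A.
Top bit is set, so as a signed 16-bit value this is 0xD31A − 2^16 = -11494.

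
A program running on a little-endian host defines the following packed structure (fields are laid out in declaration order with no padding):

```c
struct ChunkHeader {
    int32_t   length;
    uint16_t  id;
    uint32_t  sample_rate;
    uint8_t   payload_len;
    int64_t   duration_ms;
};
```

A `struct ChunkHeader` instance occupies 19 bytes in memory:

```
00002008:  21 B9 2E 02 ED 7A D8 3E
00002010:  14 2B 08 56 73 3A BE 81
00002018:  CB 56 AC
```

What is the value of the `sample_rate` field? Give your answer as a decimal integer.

`sample_rate` follows `length` (4 B), `id` (2 B), so it starts at offset 4 + 2 = 6 and occupies 4 bytes.
Bytes at offsets 6..9: D8 3E 14 2B.
In little-endian order the low byte comes first in memory.
Reassemble most-significant byte first: 2B 14 3E D8 → 0x2B143ED8.
0x2B143ED8 = 722747096.

722747096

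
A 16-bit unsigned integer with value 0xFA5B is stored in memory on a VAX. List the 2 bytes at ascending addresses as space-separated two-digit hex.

Split into bytes (most-significant first): FA 5B.
Little-endian stores the least-significant byte at the lowest address.
So at ascending addresses the bytes are 5B FA.

5B FA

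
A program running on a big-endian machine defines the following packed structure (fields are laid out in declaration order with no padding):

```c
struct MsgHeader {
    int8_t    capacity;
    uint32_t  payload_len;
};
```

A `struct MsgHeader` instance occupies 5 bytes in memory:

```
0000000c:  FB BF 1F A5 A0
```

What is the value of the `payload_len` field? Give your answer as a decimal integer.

3206522272

`payload_len` follows `capacity` (1 byte), so it starts at byte offset 1 and occupies 4 bytes.
Bytes at offsets 1..4: BF 1F A5 A0.
Big-endian stores the most-significant byte at the lowest address.
The bytes are already most-significant first: 0xBF1FA5A0.
0xBF1FA5A0 = 3206522272.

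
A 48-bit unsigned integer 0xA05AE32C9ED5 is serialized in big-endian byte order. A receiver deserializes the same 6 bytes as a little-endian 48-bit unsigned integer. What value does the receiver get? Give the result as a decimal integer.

234875334646432

Stored big-endian, the bytes at ascending addresses are A0 5A E3 2C 9E D5.
Read back as little-endian, the first byte is least significant, giving 0xD59E2CE35AA0.
0xD59E2CE35AA0 = 234875334646432.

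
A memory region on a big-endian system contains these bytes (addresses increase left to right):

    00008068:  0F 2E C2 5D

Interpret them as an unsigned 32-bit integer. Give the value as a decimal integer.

254722653

In big-endian order the high byte comes first in memory.
The bytes are already most-significant first: 0x0F2EC25D.
0x0F2EC25D = 254722653.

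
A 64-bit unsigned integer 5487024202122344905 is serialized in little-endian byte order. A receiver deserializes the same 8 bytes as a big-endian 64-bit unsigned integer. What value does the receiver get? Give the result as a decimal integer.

5487024202122344905 in 64-bit hexadecimal is 0x4C25D370B97939C9.
Stored little-endian, the bytes at ascending addresses are C9 39 79 B9 70 D3 25 4C.
Read back as big-endian, the last byte is least significant, giving 0xC93979B970D3254C.
0xC93979B970D3254C = 14499754312664819020.

14499754312664819020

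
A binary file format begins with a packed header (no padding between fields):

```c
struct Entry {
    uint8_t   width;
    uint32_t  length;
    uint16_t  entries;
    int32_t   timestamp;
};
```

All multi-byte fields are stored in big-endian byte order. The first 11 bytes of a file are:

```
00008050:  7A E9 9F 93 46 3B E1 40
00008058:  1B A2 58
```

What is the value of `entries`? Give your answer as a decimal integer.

`entries` follows `width` (1 B), `length` (4 B), so it starts at offset 1 + 4 = 5 and occupies 2 bytes.
Bytes at offsets 5..6: 3B E1.
Big-endian: lowest address holds the most-significant byte.
The bytes are already most-significant first: 0x3BE1.
0x3BE1 = 15329.

15329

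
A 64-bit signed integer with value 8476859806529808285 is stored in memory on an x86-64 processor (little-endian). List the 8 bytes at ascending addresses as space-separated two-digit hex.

8476859806529808285 in hexadecimal, padded to 64 bits, is 0x75A3DB14EAFEE79D.
Split into bytes (most-significant first): 75 A3 DB 14 EA FE E7 9D.
In little-endian order the low byte comes first in memory.
So at ascending addresses the bytes are 9D E7 FE EA 14 DB A3 75.

9D E7 FE EA 14 DB A3 75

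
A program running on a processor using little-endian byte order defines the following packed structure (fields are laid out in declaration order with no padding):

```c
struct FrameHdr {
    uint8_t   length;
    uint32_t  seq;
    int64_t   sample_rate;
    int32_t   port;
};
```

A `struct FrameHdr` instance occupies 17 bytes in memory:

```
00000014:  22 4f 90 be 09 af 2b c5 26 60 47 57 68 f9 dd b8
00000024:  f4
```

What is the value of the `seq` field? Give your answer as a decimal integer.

163483727

`seq` follows `length` (1 byte), so it starts at byte offset 1 and occupies 4 bytes.
Bytes at offsets 1..4: 4F 90 BE 09.
Little-endian: lowest address holds the least-significant byte.
Reassemble most-significant byte first: 09 BE 90 4F → 0x09BE904F.
0x09BE904F = 163483727.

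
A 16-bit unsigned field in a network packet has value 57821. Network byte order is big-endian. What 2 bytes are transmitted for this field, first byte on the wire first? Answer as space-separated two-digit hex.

57821 in hexadecimal, padded to 16 bits, is 0xE1DD.
Split into bytes (most-significant first): E1 DD.
In big-endian order the high byte comes first in memory.
So the memory order matches the most-significant-first order: E1 DD.

E1 DD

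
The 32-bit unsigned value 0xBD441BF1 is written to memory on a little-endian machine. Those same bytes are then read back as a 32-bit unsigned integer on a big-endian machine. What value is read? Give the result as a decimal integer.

Stored little-endian, the bytes at ascending addresses are F1 1B 44 BD.
Read back as big-endian, the last byte is least significant, giving 0xF11B44BD.
0xF11B44BD = 4045096125.

4045096125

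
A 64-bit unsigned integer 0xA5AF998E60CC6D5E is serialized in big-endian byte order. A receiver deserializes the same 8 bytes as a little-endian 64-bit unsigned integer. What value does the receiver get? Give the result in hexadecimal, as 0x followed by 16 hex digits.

Stored big-endian, the bytes at ascending addresses are A5 AF 99 8E 60 CC 6D 5E.
Read back as little-endian, the first byte is least significant, giving 0x5E6DCC608E99AFA5.

0x5E6DCC608E99AFA5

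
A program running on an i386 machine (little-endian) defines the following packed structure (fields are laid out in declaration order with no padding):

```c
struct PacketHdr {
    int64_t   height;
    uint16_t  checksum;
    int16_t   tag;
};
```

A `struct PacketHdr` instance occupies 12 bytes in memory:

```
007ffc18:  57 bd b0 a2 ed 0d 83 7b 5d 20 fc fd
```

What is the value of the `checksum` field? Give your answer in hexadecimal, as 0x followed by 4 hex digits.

0x205D

`checksum` follows `height` (8 bytes), so it starts at byte offset 8 and occupies 2 bytes.
Bytes at offsets 8..9: 5D 20.
Little-endian stores the least-significant byte at the lowest address.
Reassemble most-significant byte first: 20 5D → 0x205D.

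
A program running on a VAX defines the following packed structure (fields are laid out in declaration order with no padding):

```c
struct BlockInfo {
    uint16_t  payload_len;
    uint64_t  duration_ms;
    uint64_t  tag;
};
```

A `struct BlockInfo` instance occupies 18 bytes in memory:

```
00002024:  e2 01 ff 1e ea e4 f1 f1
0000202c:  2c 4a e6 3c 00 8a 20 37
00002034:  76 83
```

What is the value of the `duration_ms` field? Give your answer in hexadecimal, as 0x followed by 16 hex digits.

0x4A2CF1F1E4EA1EFF

`duration_ms` follows `payload_len` (2 bytes), so it starts at byte offset 2 and occupies 8 bytes.
Bytes at offsets 2..9: FF 1E EA E4 F1 F1 2C 4A.
Little-endian: lowest address holds the least-significant byte.
Reassemble most-significant byte first: 4A 2C F1 F1 E4 EA 1E FF → 0x4A2CF1F1E4EA1EFF.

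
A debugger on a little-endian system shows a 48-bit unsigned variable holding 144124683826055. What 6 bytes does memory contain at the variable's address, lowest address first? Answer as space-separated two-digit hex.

144124683826055 in hexadecimal, padded to 48 bits, is 0x8314A4953387.
Split into bytes (most-significant first): 83 14 A4 95 33 87.
In little-endian order the low byte comes first in memory.
So at ascending addresses the bytes are 87 33 95 A4 14 83.

87 33 95 A4 14 83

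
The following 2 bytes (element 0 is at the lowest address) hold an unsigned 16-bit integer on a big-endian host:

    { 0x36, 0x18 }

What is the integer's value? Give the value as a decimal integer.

In big-endian order the high byte comes first in memory.
The bytes are already most-significant first: 0x3618.
0x3618 = 13848.

13848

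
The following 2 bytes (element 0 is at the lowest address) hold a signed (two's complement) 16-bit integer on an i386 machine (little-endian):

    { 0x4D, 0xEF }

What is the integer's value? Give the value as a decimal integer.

-4275

Little-endian stores the least-significant byte at the lowest address.
Reassemble most-significant byte first: EF 4D → 0xEF4D.
Top bit is set, so as a signed 16-bit value this is 0xEF4D − 2^16 = -4275.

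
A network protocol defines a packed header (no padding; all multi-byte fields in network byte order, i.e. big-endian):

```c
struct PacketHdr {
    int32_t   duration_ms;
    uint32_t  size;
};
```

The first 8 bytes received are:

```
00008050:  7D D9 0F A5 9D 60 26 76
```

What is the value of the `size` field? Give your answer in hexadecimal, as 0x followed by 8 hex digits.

`size` follows `duration_ms` (4 bytes), so it starts at byte offset 4 and occupies 4 bytes.
Bytes at offsets 4..7: 9D 60 26 76.
Big-endian: lowest address holds the most-significant byte.
The bytes are already most-significant first: 0x9D602676.

0x9D602676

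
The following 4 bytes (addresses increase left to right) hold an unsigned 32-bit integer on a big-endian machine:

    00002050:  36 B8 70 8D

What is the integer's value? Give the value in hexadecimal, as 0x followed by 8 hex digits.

Big-endian: lowest address holds the most-significant byte.
The bytes are already most-significant first: 0x36B8708D.

0x36B8708D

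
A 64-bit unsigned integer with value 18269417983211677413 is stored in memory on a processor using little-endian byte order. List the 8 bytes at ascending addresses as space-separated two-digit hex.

18269417983211677413 in hexadecimal, padded to 64 bits, is 0xFD8A02DC367726E5.
Split into bytes (most-significant first): FD 8A 02 DC 36 77 26 E5.
Little-endian stores the least-significant byte at the lowest address.
So at ascending addresses the bytes are E5 26 77 36 DC 02 8A FD.

E5 26 77 36 DC 02 8A FD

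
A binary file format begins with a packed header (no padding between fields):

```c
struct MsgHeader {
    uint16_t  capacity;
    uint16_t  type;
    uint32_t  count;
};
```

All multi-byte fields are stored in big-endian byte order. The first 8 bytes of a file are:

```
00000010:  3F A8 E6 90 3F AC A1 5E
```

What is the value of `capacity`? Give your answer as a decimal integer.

`capacity` is the first field, at byte offset 0, occupying 2 bytes.
Bytes at offsets 0..1: 3F A8.
Big-endian: lowest address holds the most-significant byte.
The bytes are already most-significant first: 0x3FA8.
0x3FA8 = 16296.

16296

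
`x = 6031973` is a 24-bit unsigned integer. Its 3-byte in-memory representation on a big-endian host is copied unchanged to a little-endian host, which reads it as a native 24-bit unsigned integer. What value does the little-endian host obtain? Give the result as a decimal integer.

6031973 in 24-bit hexadecimal is 0x5C0A65.
Stored big-endian, the bytes at ascending addresses are 5C 0A 65.
Read back as little-endian, the first byte is least significant, giving 0x650A5C.
0x650A5C = 6621788.

6621788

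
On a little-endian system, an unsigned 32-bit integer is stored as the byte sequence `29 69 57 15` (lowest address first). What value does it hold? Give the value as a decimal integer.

Little-endian: lowest address holds the least-significant byte.
Reassemble most-significant byte first: 15 57 69 29 → 0x15576929.
0x15576929 = 358050089.

358050089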